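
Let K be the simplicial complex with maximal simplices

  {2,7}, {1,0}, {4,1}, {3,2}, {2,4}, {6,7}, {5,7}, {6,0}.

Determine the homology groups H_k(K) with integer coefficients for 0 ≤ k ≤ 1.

Take the total order 0 < 1 < 2 < 3 < 4 < 5 < 6 < 7 on the vertex set. Then K (dimension 1) consists of the simplices:

  0-simplices (8): [0], [1], [2], [3], [4], [5], [6], [7]
  1-simplices (8): [0,1], [0,6], [1,4], [2,3], [2,4], [2,7], [5,7], [6,7]

Hence C_0 ≅ Z^8, C_1 ≅ Z^8.

The boundary map ∂_1: C_1 → C_0 sends each edge [p,q] (with p < q) to q − p. For instance
  ∂[0,1] = [1] − [0].
The resulting 8×8 matrix has rank 7, and its Smith normal form has invariant factors (1,1,1,1,1,1,1).

Computing H_k = (kernel of ∂_k) / (image of ∂_{k+1}):

  H_0: rank C_0 − rank ∂_1 = 8 − 7 = 1, and the invariant factors of ∂_1 are all 1, so H_0 = Z.
  H_1: rank ker ∂_1 − rank ∂_2 = (8 − 7) − 0 = 1, and there is no ∂_2, so H_1 = Z.

As a check, the Euler characteristic is 8 − 8 = 0, which agrees with 1 − 1 = 0.

H_0 = Z,  H_1 = Z.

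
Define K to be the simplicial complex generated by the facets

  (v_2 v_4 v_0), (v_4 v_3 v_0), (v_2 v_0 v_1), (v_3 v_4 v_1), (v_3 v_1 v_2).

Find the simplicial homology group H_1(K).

H_1 = Z.

Take the total order v_0 < v_1 < v_2 < v_3 < v_4 on the vertex set. Then K (dimension 2) consists of the simplices:

  0-simplices (5): [v_0], [v_1], [v_2], [v_3], [v_4]
  1-simplices (10): [v_0,v_1], [v_0,v_2], [v_0,v_3], [v_0,v_4], [v_1,v_2], [v_1,v_3], [v_1,v_4], [v_2,v_3], [v_2,v_4], [v_3,v_4]
  2-simplices (5): [v_0,v_1,v_2], [v_0,v_2,v_4], [v_0,v_3,v_4], [v_1,v_2,v_3], [v_1,v_3,v_4]

giving chain groups C_0 ≅ Z^5, C_1 ≅ Z^10, C_2 ≅ Z^5.

The boundary map ∂_1: C_1 → C_0 is given by ∂[p,q] = [q] − [p]. For instance
  ∂[v_0,v_3] = [v_3] − [v_0].
As a 5×10 matrix over Z this has rank 4, with invariant factors (1,1,1,1).

Boundary ∂_2: C_2 → C_1 sends each 2-simplex [p,q,r] to [q,r] − [p,r] + [p,q]. For instance
  ∂[v_1,v_3,v_4] = [v_3,v_4] − [v_1,v_4] + [v_1,v_3],
  ∂[v_0,v_3,v_4] = [v_3,v_4] − [v_0,v_4] + [v_0,v_3].
The 10×5 boundary matrix has rank 5 and Smith normal form diag(1,1,1,1,1).

Now H_k = ker ∂_k / im ∂_{k+1}, so:

  H_1: rank ker ∂_1 − rank ∂_2 = (10 − 4) − 5 = 1, and the invariant factors of ∂_2 are all 1, so H_1 ≅ Z.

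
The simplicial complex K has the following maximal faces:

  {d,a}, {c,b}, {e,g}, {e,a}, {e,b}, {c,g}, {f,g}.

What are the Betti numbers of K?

Take the total order a < b < c < d < e < f < g on the vertex set. Then K (dimension 1) consists of the simplices:

  0-simplices (7): a, b, c, d, e, f, g
  1-simplices (7): ad, ae, bc, be, cg, eg, fg

so the chain groups are C_0 ≅ Z^7, C_1 ≅ Z^7.

∂_1: C_1 → C_0 is given by ∂[p,q] = [q] − [p].
This gives a 7×7 integer matrix of rank 6; reducing to Smith normal form yields diagonal entries (1,1,1,1,1,1).

Reading off H_k = ker ∂_k / im ∂_{k+1}:

  H_0: rank C_0 − rank ∂_1 = 7 − 6 = 1, and the invariant factors of ∂_1 are all 1, so H_0 ≅ Z.
  H_1: rank ker ∂_1 − rank ∂_2 = (7 − 6) − 0 = 1, and there is no ∂_2, so H_1 ≅ Z.

As a check, the Euler characteristic is 7 − 7 = 0, which agrees with 1 − 1 = 0.

Hence the Betti numbers are b_0 = 1, b_1 = 1.

b_0 = 1, b_1 = 1.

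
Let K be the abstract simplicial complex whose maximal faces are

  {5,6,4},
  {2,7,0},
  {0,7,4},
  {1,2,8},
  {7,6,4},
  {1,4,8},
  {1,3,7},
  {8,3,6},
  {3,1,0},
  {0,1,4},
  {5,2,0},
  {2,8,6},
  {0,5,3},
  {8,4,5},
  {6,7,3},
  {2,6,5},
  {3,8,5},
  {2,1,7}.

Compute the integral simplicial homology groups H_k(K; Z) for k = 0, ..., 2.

Fix the vertex order 0 < 1 < 2 < 3 < 4 < 5 < 6 < 7 < 8 and write every simplex with vertices in increasing order. Then dim K = 2 and the simplices of K are:

  0-simplices (9): [0], [1], [2], [3], [4], [5], [6], [7], [8]
  1-simplices (27): (27 of them)
  2-simplices (18): [0,1,3], [0,1,4], [0,2,5], [0,2,7], [0,3,5], [0,4,7], [1,2,7], [1,2,8], [1,3,7], [1,4,8], [2,5,6], [2,6,8], [3,5,8], [3,6,7], [3,6,8], [4,5,6], [4,5,8], [4,6,7]

Hence C_0 ≅ Z^9, C_1 ≅ Z^27, C_2 ≅ Z^18.

Boundary ∂_1: C_1 → C_0 maps an edge to its endpoints' difference, ∂[p,q] = q − p.
The resulting 9×27 matrix has rank 8, and its Smith normal form has invariant factors (1,1,1,1,1,1,1,1).

Boundary ∂_2: C_2 → C_1 sends each 2-simplex [p,q,r] to [q,r] − [p,r] + [p,q]. For instance
  ∂[1,2,8] = [2,8] − [1,8] + [1,2],
  ∂[3,6,7] = [6,7] − [3,7] + [3,6].
As a 27×18 matrix over Z this has rank 18, with invariant factors (1,1,1,1,1,1,1,1,1,1,1,1,1,1,1,1,1,2).

From H_k ≅ ker(∂_k) / im(∂_{k+1}) we obtain:

  H_0: rank C_0 − rank ∂_1 = 9 − 8 = 1, and the invariant factors of ∂_1 are all 1, so H_0 ≅ Z.
  H_1: rank ker ∂_1 − rank ∂_2 = (27 − 8) − 18 = 1, and ∂_2 has invariant factor 2 > 1, so H_1 ≅ Z ⊕ Z/2Z.
  H_2: rank ker ∂_2 − rank ∂_3 = (18 − 18) − 0 = 0, and there is no ∂_3, so H_2 ≅ 0.

H_0 ≅ Z,  H_1 ≅ Z ⊕ Z/2Z,  H_2 = 0.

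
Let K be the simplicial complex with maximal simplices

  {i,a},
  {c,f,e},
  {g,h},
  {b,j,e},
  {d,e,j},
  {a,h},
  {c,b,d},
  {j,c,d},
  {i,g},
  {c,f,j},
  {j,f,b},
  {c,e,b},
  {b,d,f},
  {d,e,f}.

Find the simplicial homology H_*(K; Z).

Take the total order a < b < c < d < e < f < g < h < i < j on the vertex set. Then K (dimension 2) consists of the simplices:

  0-simplices (10): a, b, c, d, e, f, g, h, i, j
  1-simplices (19): ah, ai, bc, bd, be, bf, bj, cd, ce, cf, cj, de, df, dj, ef, ej, fj, gh, gi
  2-simplices (10): bcd, bce, bdf, bej, bfj, cdj, cef, cfj, def, dej

Hence C_0 ≅ Z^10, C_1 ≅ Z^19, C_2 ≅ Z^10.

The boundary map ∂_1: C_1 → C_0 maps an edge to its endpoints' difference, ∂[p,q] = q − p. For instance
  ∂be = e − b.
As a 10×19 matrix over Z this has rank 8, with invariant factors (1,1,1,1,1,1,1,1).

The boundary map ∂_2: C_2 → C_1 sends each 2-simplex [p,q,r] to [q,r] − [p,r] + [p,q]. For instance
  ∂bcd = cd − bd + bc,
  ∂cfj = fj − cj + cf.
This gives a 19×10 integer matrix of rank 10; reducing to Smith normal form yields diagonal entries (1,1,1,1,1,1,1,1,1,2).

Now H_k = ker ∂_k / im ∂_{k+1}, so:

  H_0: rank C_0 − rank ∂_1 = 10 − 8 = 2, and the invariant factors of ∂_1 are all 1, so H_0 ≅ Z^2.
  H_1: rank ker ∂_1 − rank ∂_2 = (19 − 8) − 10 = 1, and ∂_2 has invariant factor 2 > 1, so H_1 ≅ Z ⊕ Z/2.
  H_2: rank ker ∂_2 − rank ∂_3 = (10 − 10) − 0 = 0, and there is no ∂_3, so H_2 ≅ 0.

As a check, the Euler characteristic is 10 − 19 + 10 = 1, which agrees with 2 − 1 + 0 = 1.

H_0 ≅ Z^2,  H_1 ≅ Z ⊕ Z/2,  H_2 = 0.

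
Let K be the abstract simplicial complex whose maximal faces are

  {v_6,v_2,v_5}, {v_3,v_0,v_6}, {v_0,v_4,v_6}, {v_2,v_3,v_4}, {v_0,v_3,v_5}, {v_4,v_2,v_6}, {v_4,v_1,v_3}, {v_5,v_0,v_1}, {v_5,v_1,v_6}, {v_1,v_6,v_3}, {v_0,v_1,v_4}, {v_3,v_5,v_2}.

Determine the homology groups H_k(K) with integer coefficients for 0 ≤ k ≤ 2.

H_0 ≅ Z,  H_1 ≅ Z/2,  H_2 = 0.

Fix the vertex order v_0 < v_1 < v_2 < v_3 < v_4 < v_5 < v_6 and write every simplex with vertices in increasing order. Then dim K = 2 and the simplices of K are:

  0-simplices (7): [v_0], [v_1], [v_2], [v_3], [v_4], [v_5], [v_6]
  1-simplices (18): (18 of them)
  2-simplices (12): (12 of them)

so the chain groups are C_0 ≅ Z^7, C_1 ≅ Z^18, C_2 ≅ Z^12.

Boundary ∂_1: C_1 → C_0 is given by ∂[p,q] = [q] − [p]. For instance
  ∂[v_2,v_5] = [v_5] − [v_2].
The 7×18 boundary matrix has rank 6 and Smith normal form diag(1,1,1,1,1,1).

The boundary map ∂_2: C_2 → C_1 maps a triangle to the signed sum of its edges. For instance
  ∂[v_2,v_3,v_4] = [v_3,v_4] − [v_2,v_4] + [v_2,v_3],
  ∂[v_0,v_1,v_4] = [v_1,v_4] − [v_0,v_4] + [v_0,v_1].
This gives a 18×12 integer matrix of rank 12; reducing to Smith normal form yields diagonal entries (1,1,1,1,1,1,1,1,1,1,1,2).

Computing H_k = (kernel of ∂_k) / (image of ∂_{k+1}):

  H_0: rank C_0 − rank ∂_1 = 7 − 6 = 1, and the invariant factors of ∂_1 are all 1, so H_0 = Z.
  H_1: rank ker ∂_1 − rank ∂_2 = (18 − 6) − 12 = 0, and ∂_2 has invariant factor 2 > 1, so H_1 = Z/2.
  H_2: rank ker ∂_2 − rank ∂_3 = (12 − 12) − 0 = 0, and there is no ∂_3, so H_2 = 0.

As a check, the Euler characteristic is 7 − 18 + 12 = 1, which agrees with 1 − 0 + 0 = 1.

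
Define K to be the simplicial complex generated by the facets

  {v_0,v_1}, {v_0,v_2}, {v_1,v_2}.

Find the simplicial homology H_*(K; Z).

We work with the vertex ordering v_0 < v_1 < v_2. The simplices of K, each written with vertices in increasing order, are:

  0-simplices (3): [v_0], [v_1], [v_2]
  1-simplices (3): [v_0,v_1], [v_0,v_2], [v_1,v_2]

so the chain groups are C_0 ≅ Z^3, C_1 ≅ Z^3.

∂_1: C_1 → C_0 is given by ∂[p,q] = [q] − [p].
The resulting 3×3 matrix has rank 2, and its Smith normal form has invariant factors (1,1).

From H_k ≅ ker(∂_k) / im(∂_{k+1}) we obtain:

  H_0: rank C_0 − rank ∂_1 = 3 − 2 = 1, and the invariant factors of ∂_1 are all 1, so H_0 = Z.
  H_1: rank ker ∂_1 − rank ∂_2 = (3 − 2) − 0 = 1, and there is no ∂_2, so H_1 = Z.

As a check, the Euler characteristic is 3 − 3 = 0, which agrees with 1 − 1 = 0.
(K is a triangulation of the circle S^1.)

H_0 = Z,  H_1 = Z.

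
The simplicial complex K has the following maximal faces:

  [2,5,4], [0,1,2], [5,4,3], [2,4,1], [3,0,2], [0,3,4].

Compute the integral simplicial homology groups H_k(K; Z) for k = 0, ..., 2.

Take the total order 0 < 1 < 2 < 3 < 4 < 5 on the vertex set. Then K (dimension 2) consists of the simplices:

  0-simplices (6): [0], [1], [2], [3], [4], [5]
  1-simplices (12): [0,1], [0,2], [0,3], [0,4], [1,2], [1,4], [2,3], [2,4], [2,5], [3,4], [3,5], [4,5]
  2-simplices (6): [0,1,2], [0,2,3], [0,3,4], [1,2,4], [2,4,5], [3,4,5]

giving chain groups C_0 ≅ Z^6, C_1 ≅ Z^12, C_2 ≅ Z^6.

Boundary ∂_1: C_1 → C_0 is given by ∂[p,q] = [q] − [p]. For instance
  ∂[3,5] = [5] − [3].
This gives a 6×12 integer matrix of rank 5; reducing to Smith normal form yields diagonal entries (1,1,1,1,1).

The boundary map ∂_2: C_2 → C_1 maps a triangle to the signed sum of its edges. For instance
  ∂[1,2,4] = [2,4] − [1,4] + [1,2],
  ∂[0,2,3] = [2,3] − [0,3] + [0,2].
This gives a 12×6 integer matrix of rank 6; reducing to Smith normal form yields diagonal entries (1,1,1,1,1,1).

Computing H_k = (kernel of ∂_k) / (image of ∂_{k+1}):

  H_0: rank C_0 − rank ∂_1 = 6 − 5 = 1, and the invariant factors of ∂_1 are all 1, so H_0 = Z.
  H_1: rank ker ∂_1 − rank ∂_2 = (12 − 5) − 6 = 1, and the invariant factors of ∂_2 are all 1, so H_1 = Z.
  H_2: rank ker ∂_2 − rank ∂_3 = (6 − 6) − 0 = 0, and there is no ∂_3, so H_2 = 0.

As a check, the Euler characteristic is 6 − 12 + 6 = 0, which agrees with 1 − 1 + 0 = 0.

H_0 ≅ Z,  H_1 ≅ Z,  H_2 = 0.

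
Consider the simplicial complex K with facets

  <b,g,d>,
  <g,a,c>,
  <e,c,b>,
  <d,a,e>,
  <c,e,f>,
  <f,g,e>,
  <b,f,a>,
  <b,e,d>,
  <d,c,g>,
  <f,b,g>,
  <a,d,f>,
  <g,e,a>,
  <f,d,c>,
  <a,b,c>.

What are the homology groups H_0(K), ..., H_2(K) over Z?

H_0 ≅ Z,  H_1 ≅ Z^2,  H_2 ≅ Z.

We work with the vertex ordering a < b < c < d < e < f < g. The simplices of K, each written with vertices in increasing order, are:

  0-simplices (7): a, b, c, d, e, f, g
  1-simplices (21): ab, ac, ad, ae, af, ag, bc, bd, be, bf, bg, cd, ce, cf, cg, de, df, dg, ef, eg, fg
  2-simplices (14): abc, abf, acg, ade, adf, aeg, bce, bde, bdg, bfg, cdf, cdg, cef, efg

so the chain groups are C_0 ≅ Z^7, C_1 ≅ Z^21, C_2 ≅ Z^14.

∂_1: C_1 → C_0 maps an edge to its endpoints' difference, ∂[p,q] = q − p.
As a 7×21 matrix over Z this has rank 6, with invariant factors (1,1,1,1,1,1).

The boundary map ∂_2: C_2 → C_1 sends each 2-simplex [p,q,r] to [q,r] − [p,r] + [p,q]. For instance
  ∂adf = df − af + ad,
  ∂bdg = dg − bg + bd.
The 21×14 boundary matrix has rank 13 and Smith normal form diag(1,1,1,1,1,1,1,1,1,1,1,1,1).

Reading off H_k = ker ∂_k / im ∂_{k+1}:

  H_0: rank C_0 − rank ∂_1 = 7 − 6 = 1, and the invariant factors of ∂_1 are all 1, so H_0 = Z.
  H_1: rank ker ∂_1 − rank ∂_2 = (21 − 6) − 13 = 2, and the invariant factors of ∂_2 are all 1, so H_1 = Z^2.
  H_2: rank ker ∂_2 − rank ∂_3 = (14 − 13) − 0 = 1, and there is no ∂_3, so H_2 = Z.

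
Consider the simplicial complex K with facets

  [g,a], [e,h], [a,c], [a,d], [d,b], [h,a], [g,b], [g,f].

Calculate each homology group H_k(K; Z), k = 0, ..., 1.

We work with the vertex ordering a < b < c < d < e < f < g < h. The simplices of K, each written with vertices in increasing order, are:

  0-simplices (8): a, b, c, d, e, f, g, h
  1-simplices (8): ac, ad, ag, ah, bd, bg, eh, fg

Hence C_0 ≅ Z^8, C_1 ≅ Z^8.

∂_1: C_1 → C_0 is given by ∂[p,q] = [q] − [p]. For instance
  ∂fg = g − f.
As a 8×8 matrix over Z this has rank 7, with invariant factors (1,1,1,1,1,1,1).

Computing H_k = (kernel of ∂_k) / (image of ∂_{k+1}):

  H_0: rank C_0 − rank ∂_1 = 8 − 7 = 1, and the invariant factors of ∂_1 are all 1, so H_0 ≅ Z.
  H_1: rank ker ∂_1 − rank ∂_2 = (8 − 7) − 0 = 1, and there is no ∂_2, so H_1 ≅ Z.

As a check, the Euler characteristic is 8 − 8 = 0, which agrees with 1 − 1 = 0.

H_0 = Z,  H_1 = Z.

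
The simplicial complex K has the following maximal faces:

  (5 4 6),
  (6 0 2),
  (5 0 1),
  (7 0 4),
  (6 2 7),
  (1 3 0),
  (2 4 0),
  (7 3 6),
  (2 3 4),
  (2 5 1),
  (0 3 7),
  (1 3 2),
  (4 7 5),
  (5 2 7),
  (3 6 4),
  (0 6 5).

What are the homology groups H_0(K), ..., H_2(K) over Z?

Take the total order 0 < 1 < 2 < 3 < 4 < 5 < 6 < 7 on the vertex set. Then K (dimension 2) consists of the simplices:

  0-simplices (8): [0], [1], [2], [3], [4], [5], [6], [7]
  1-simplices (24): (24 of them)
  2-simplices (16): [0,1,3], [0,1,5], [0,2,4], [0,2,6], [0,3,7], [0,4,7], [0,5,6], [1,2,3], [1,2,5], [2,3,4], [2,5,7], [2,6,7], [3,4,6], [3,6,7], [4,5,6], [4,5,7]

Hence C_0 ≅ Z^8, C_1 ≅ Z^24, C_2 ≅ Z^16.

Boundary ∂_1: C_1 → C_0 is given by ∂[p,q] = [q] − [p].
This gives a 8×24 integer matrix of rank 7; reducing to Smith normal form yields diagonal entries (1,1,1,1,1,1,1).

Boundary ∂_2: C_2 → C_1 maps a triangle to the signed sum of its edges. For instance
  ∂[1,2,3] = [2,3] − [1,3] + [1,2],
  ∂[2,6,7] = [6,7] − [2,7] + [2,6].
The 24×16 boundary matrix has rank 15 and Smith normal form diag(1,1,1,1,1,1,1,1,1,1,1,1,1,1,1).

Now H_k = ker ∂_k / im ∂_{k+1}, so:

  H_0: rank C_0 − rank ∂_1 = 8 − 7 = 1, and the invariant factors of ∂_1 are all 1, so H_0 = Z.
  H_1: rank ker ∂_1 − rank ∂_2 = (24 − 7) − 15 = 2, and the invariant factors of ∂_2 are all 1, so H_1 = Z^2.
  H_2: rank ker ∂_2 − rank ∂_3 = (16 − 15) − 0 = 1, and there is no ∂_3, so H_2 = Z.

As a check, the Euler characteristic is 8 − 24 + 16 = 0, which agrees with 1 − 2 + 1 = 0.

H_0 ≅ Z,  H_1 ≅ Z^2,  H_2 ≅ Z.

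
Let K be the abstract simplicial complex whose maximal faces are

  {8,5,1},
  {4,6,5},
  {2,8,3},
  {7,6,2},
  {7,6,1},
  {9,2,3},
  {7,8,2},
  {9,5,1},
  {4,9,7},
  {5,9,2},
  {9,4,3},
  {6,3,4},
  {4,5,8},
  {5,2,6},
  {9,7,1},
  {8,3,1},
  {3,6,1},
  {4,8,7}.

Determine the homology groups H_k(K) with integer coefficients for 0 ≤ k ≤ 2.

H_0 = Z,  H_1 = Z^2,  H_2 = Z.

Take the total order 1 < 2 < 3 < 4 < 5 < 6 < 7 < 8 < 9 on the vertex set. Then K (dimension 2) consists of the simplices:

  0-simplices (9): [1], [2], [3], [4], [5], [6], [7], [8], [9]
  1-simplices (27): (27 of them)
  2-simplices (18): [1,3,6], [1,3,8], [1,5,8], [1,5,9], [1,6,7], [1,7,9], [2,3,8], [2,3,9], [2,5,6], [2,5,9], [2,6,7], [2,7,8], [3,4,6], [3,4,9], [4,5,6], [4,5,8], [4,7,8], [4,7,9]

giving chain groups C_0 ≅ Z^9, C_1 ≅ Z^27, C_2 ≅ Z^18.

The boundary map ∂_1: C_1 → C_0 maps an edge to its endpoints' difference, ∂[p,q] = q − p.
As a 9×27 matrix over Z this has rank 8, with invariant factors (1,1,1,1,1,1,1,1).

∂_2: C_2 → C_1 acts by ∂[p,q,r] = [q,r] − [p,r] + [p,q]. For instance
  ∂[1,5,8] = [5,8] − [1,8] + [1,5],
  ∂[1,3,8] = [3,8] − [1,8] + [1,3].
This gives a 27×18 integer matrix of rank 17; reducing to Smith normal form yields diagonal entries (1,1,1,1,1,1,1,1,1,1,1,1,1,1,1,1,1).

From H_k ≅ ker(∂_k) / im(∂_{k+1}) we obtain:

  H_0: rank C_0 − rank ∂_1 = 9 − 8 = 1, and the invariant factors of ∂_1 are all 1, so H_0 ≅ Z.
  H_1: rank ker ∂_1 − rank ∂_2 = (27 − 8) − 17 = 2, and the invariant factors of ∂_2 are all 1, so H_1 ≅ Z^2.
  H_2: rank ker ∂_2 − rank ∂_3 = (18 − 17) − 0 = 1, and there is no ∂_3, so H_2 ≅ Z.

As a check, the Euler characteristic is 9 − 27 + 18 = 0, which agrees with 1 − 2 + 1 = 0.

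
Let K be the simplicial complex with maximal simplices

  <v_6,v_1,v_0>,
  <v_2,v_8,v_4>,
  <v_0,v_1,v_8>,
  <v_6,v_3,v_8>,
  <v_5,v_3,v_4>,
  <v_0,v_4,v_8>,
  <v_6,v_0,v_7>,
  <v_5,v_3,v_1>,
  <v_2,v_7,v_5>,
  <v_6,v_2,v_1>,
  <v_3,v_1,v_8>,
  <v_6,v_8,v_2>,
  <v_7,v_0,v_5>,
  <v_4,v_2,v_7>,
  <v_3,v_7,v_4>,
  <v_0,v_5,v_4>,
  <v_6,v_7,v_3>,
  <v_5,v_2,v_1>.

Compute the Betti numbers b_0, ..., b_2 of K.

Order the vertices as v_0 < v_1 < v_2 < v_3 < v_4 < v_5 < v_6 < v_7 < v_8. Listing each simplex with vertices in this order, K has dimension 2 with simplices:

  0-simplices (9): [v_0], [v_1], [v_2], [v_3], [v_4], [v_5], [v_6], [v_7], [v_8]
  1-simplices (27): (27 of them)
  2-simplices (18): (18 of them)

giving chain groups C_0 ≅ Z^9, C_1 ≅ Z^27, C_2 ≅ Z^18.

Boundary ∂_1: C_1 → C_0 maps an edge to its endpoints' difference, ∂[p,q] = q − p. For instance
  ∂[v_1,v_8] = [v_8] − [v_1].
As a 9×27 matrix over Z this has rank 8, with invariant factors (1,1,1,1,1,1,1,1).

The boundary map ∂_2: C_2 → C_1 sends each 2-simplex [p,q,r] to [q,r] − [p,r] + [p,q]. For instance
  ∂[v_1,v_3,v_5] = [v_3,v_5] − [v_1,v_5] + [v_1,v_3],
  ∂[v_0,v_5,v_7] = [v_5,v_7] − [v_0,v_7] + [v_0,v_5].
The resulting 27×18 matrix has rank 18, and its Smith normal form has invariant factors (1,1,1,1,1,1,1,1,1,1,1,1,1,1,1,1,1,2).

Computing H_k = (kernel of ∂_k) / (image of ∂_{k+1}):

  H_0: rank C_0 − rank ∂_1 = 9 − 8 = 1, and the invariant factors of ∂_1 are all 1, so H_0 ≅ Z.
  H_1: rank ker ∂_1 − rank ∂_2 = (27 − 8) − 18 = 1, and ∂_2 has invariant factor 2 > 1, so H_1 ≅ Z ⊕ Z/2.
  H_2: rank ker ∂_2 − rank ∂_3 = (18 − 18) − 0 = 0, and there is no ∂_3, so H_2 ≅ 0.

As a check, the Euler characteristic is 9 − 27 + 18 = 0, which agrees with 1 − 1 + 0 = 0.
(K is a triangulation of the Klein bottle.)

Hence the Betti numbers are b_0 = 1, b_1 = 1, b_2 = 0.

b_0 = 1, b_1 = 1, b_2 = 0.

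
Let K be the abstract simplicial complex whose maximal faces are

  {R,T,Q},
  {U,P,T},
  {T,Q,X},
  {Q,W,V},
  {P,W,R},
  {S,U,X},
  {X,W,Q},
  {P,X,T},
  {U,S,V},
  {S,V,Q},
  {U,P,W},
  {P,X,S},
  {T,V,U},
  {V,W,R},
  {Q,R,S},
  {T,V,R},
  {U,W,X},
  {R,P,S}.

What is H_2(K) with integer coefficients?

H_2 ≅ 0.

K has 9 vertices, 27 edges, 18 triangles.
rank ∂_2 = 18, rank ∂_3 = 0 ⇒ b_2 = 18 − 18 − 0 = 0. So H_2 ≅ 0.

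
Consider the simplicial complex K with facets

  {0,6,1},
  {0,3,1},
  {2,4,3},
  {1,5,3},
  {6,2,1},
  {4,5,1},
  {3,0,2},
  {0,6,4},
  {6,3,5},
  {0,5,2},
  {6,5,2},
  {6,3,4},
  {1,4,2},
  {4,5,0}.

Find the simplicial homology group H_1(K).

Order the vertices as 0 < 1 < 2 < 3 < 4 < 5 < 6. Listing each simplex with vertices in this order, K has dimension 2 with simplices:

  0-simplices (7): [0], [1], [2], [3], [4], [5], [6]
  1-simplices (21): [0,1], [0,2], [0,3], [0,4], [0,5], [0,6], [1,2], [1,3], [1,4], [1,5], [1,6], [2,3], [2,4], [2,5], [2,6], [3,4], [3,5], [3,6], [4,5], [4,6], [5,6]
  2-simplices (14): [0,1,3], [0,1,6], [0,2,3], [0,2,5], [0,4,5], [0,4,6], [1,2,4], [1,2,6], [1,3,5], [1,4,5], [2,3,4], [2,5,6], [3,4,6], [3,5,6]

so the chain groups are C_0 ≅ Z^7, C_1 ≅ Z^21, C_2 ≅ Z^14.

∂_1: C_1 → C_0 is given by ∂[p,q] = [q] − [p].
This gives a 7×21 integer matrix of rank 6; reducing to Smith normal form yields diagonal entries (1,1,1,1,1,1).

∂_2: C_2 → C_1 maps a triangle to the signed sum of its edges. For instance
  ∂[0,4,5] = [4,5] − [0,5] + [0,4],
  ∂[3,5,6] = [5,6] − [3,6] + [3,5].
The 21×14 boundary matrix has rank 13 and Smith normal form diag(1,1,1,1,1,1,1,1,1,1,1,1,1).

Reading off H_k = ker ∂_k / im ∂_{k+1}:

  H_1: rank ker ∂_1 − rank ∂_2 = (21 − 6) − 13 = 2, and the invariant factors of ∂_2 are all 1, so H_1 = Z^2.

(K is a triangulation of the torus T^2.)

H_1 ≅ Z^2.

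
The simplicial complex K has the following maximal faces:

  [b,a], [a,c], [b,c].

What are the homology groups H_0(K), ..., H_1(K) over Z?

H_0 ≅ Z,  H_1 ≅ Z.

K has 3 vertices, 3 edges.
rank ∂_0 = 0, rank ∂_1 = 2 ⇒ b_0 = 3 − 0 − 2 = 1; all invariant factors of ∂_1 are 1 so no torsion. So H_0 ≅ Z.
rank ∂_1 = 2, rank ∂_2 = 0 ⇒ b_1 = 3 − 2 − 0 = 1. So H_1 ≅ Z.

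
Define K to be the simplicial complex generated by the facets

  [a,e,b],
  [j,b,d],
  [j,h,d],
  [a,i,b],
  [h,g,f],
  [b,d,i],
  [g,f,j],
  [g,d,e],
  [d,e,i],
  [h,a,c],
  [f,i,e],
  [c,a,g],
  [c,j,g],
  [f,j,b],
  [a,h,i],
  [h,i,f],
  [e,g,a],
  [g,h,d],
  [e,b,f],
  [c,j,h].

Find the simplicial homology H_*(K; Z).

Take the total order a < b < c < d < e < f < g < h < i < j on the vertex set. Then K (dimension 2) consists of the simplices:

  0-simplices (10): a, b, c, d, e, f, g, h, i, j
  1-simplices (30): ab, ac, ae, ag, ah, ai, bd, be, bf, bi, bj, cg, ch, cj, de, dg, dh, di, dj, ef, eg, ei, fg, fh, fi, fj, gh, gj, hi, hj
  2-simplices (20): abe, abi, acg, ach, aeg, ahi, bdi, bdj, bef, bfj, cgj, chj, deg, dei, dgh, dhj, efi, fgh, fgj, fhi

giving chain groups C_0 ≅ Z^10, C_1 ≅ Z^30, C_2 ≅ Z^20.

Boundary ∂_1: C_1 → C_0 sends each edge [p,q] (with p < q) to q − p.
As a 10×30 matrix over Z this has rank 9, with invariant factors (1,1,1,1,1,1,1,1,1).

Boundary ∂_2: C_2 → C_1 sends each 2-simplex [p,q,r] to [q,r] − [p,r] + [p,q]. For instance
  ∂chj = hj − cj + ch,
  ∂acg = cg − ag + ac.
The 30×20 boundary matrix has rank 20 and Smith normal form diag(1,1,1,1,1,1,1,1,1,1,1,1,1,1,1,1,1,1,1,2).

Reading off H_k = ker ∂_k / im ∂_{k+1}:

  H_0: rank C_0 − rank ∂_1 = 10 − 9 = 1, and the invariant factors of ∂_1 are all 1, so H_0 = Z.
  H_1: rank ker ∂_1 − rank ∂_2 = (30 − 9) − 20 = 1, and ∂_2 has invariant factor 2 > 1, so H_1 = Z ⊕ Z/2Z.
  H_2: rank ker ∂_2 − rank ∂_3 = (20 − 20) − 0 = 0, and there is no ∂_3, so H_2 = 0.

As a check, the Euler characteristic is 10 − 30 + 20 = 0, which agrees with 1 − 1 + 0 = 0.
(K is a triangulation of the Klein bottle.)

H_0 ≅ Z,  H_1 ≅ Z ⊕ Z/2Z,  H_2 = 0.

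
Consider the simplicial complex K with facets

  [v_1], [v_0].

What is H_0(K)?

Take the total order v_0 < v_1 on the vertex set. Then K (dimension 0) consists of the simplices:

  0-simplices (2): [v_0], [v_1]

Hence C_0 ≅ Z^2.

Reading off H_k = ker ∂_k / im ∂_{k+1}:

  H_0: rank C_0 − rank ∂_1 = 2 − 0 = 2, and there is no ∂_1, so H_0 ≅ Z^2.

H_0 ≅ Z^2.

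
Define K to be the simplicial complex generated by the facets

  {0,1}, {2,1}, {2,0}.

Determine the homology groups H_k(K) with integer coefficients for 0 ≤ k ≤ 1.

H_0 ≅ Z,  H_1 ≅ Z.

Order the vertices as 0 < 1 < 2. Listing each simplex with vertices in this order, K has dimension 1 with simplices:

  0-simplices (3): [0], [1], [2]
  1-simplices (3): [0,1], [0,2], [1,2]

so the chain groups are C_0 ≅ Z^3, C_1 ≅ Z^3.

∂_1: C_1 → C_0 is given by ∂[p,q] = [q] − [p]. For instance
  ∂[0,2] = [2] − [0].
This gives a 3×3 integer matrix of rank 2; reducing to Smith normal form yields diagonal entries (1,1).

Now H_k = ker ∂_k / im ∂_{k+1}, so:

  H_0: rank C_0 − rank ∂_1 = 3 − 2 = 1, and the invariant factors of ∂_1 are all 1, so H_0 ≅ Z.
  H_1: rank ker ∂_1 − rank ∂_2 = (3 − 2) − 0 = 1, and there is no ∂_2, so H_1 ≅ Z.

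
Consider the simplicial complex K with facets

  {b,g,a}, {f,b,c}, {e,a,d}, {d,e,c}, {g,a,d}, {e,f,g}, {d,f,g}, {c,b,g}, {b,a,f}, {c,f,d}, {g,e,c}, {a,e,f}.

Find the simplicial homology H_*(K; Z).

H_0 = Z,  H_1 = Z/2Z,  H_2 = 0.

Take the total order a < b < c < d < e < f < g on the vertex set. Then K (dimension 2) consists of the simplices:

  0-simplices (7): a, b, c, d, e, f, g
  1-simplices (18): ab, ad, ae, af, ag, bc, bf, bg, cd, ce, cf, cg, de, df, dg, ef, eg, fg
  2-simplices (12): abf, abg, ade, adg, aef, bcf, bcg, cde, cdf, ceg, dfg, efg

giving chain groups C_0 ≅ Z^7, C_1 ≅ Z^18, C_2 ≅ Z^12.

Boundary ∂_1: C_1 → C_0 maps an edge to its endpoints' difference, ∂[p,q] = q − p. For instance
  ∂ab = b − a.
The resulting 7×18 matrix has rank 6, and its Smith normal form has invariant factors (1,1,1,1,1,1).

The boundary map ∂_2: C_2 → C_1 sends each 2-simplex [p,q,r] to [q,r] − [p,r] + [p,q]. For instance
  ∂abf = bf − af + ab,
  ∂ceg = eg − cg + ce.
The resulting 18×12 matrix has rank 12, and its Smith normal form has invariant factors (1,1,1,1,1,1,1,1,1,1,1,2).

Now H_k = ker ∂_k / im ∂_{k+1}, so:

  H_0: rank C_0 − rank ∂_1 = 7 − 6 = 1, and the invariant factors of ∂_1 are all 1, so H_0 = Z.
  H_1: rank ker ∂_1 − rank ∂_2 = (18 − 6) − 12 = 0, and ∂_2 has invariant factor 2 > 1, so H_1 = Z/2Z.
  H_2: rank ker ∂_2 − rank ∂_3 = (12 − 12) − 0 = 0, and there is no ∂_3, so H_2 = 0.

As a check, the Euler characteristic is 7 − 18 + 12 = 1, which agrees with 1 − 0 + 0 = 1.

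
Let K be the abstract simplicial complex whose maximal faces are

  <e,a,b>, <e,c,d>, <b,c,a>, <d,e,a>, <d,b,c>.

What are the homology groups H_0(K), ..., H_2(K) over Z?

H_0 = Z,  H_1 = Z,  H_2 = 0.

We work with the vertex ordering a < b < c < d < e. The simplices of K, each written with vertices in increasing order, are:

  0-simplices (5): a, b, c, d, e
  1-simplices (10): ab, ac, ad, ae, bc, bd, be, cd, ce, de
  2-simplices (5): abc, abe, ade, bcd, cde

giving chain groups C_0 ≅ Z^5, C_1 ≅ Z^10, C_2 ≅ Z^5.

Boundary ∂_1: C_1 → C_0 maps an edge to its endpoints' difference, ∂[p,q] = q − p.
The 5×10 boundary matrix has rank 4 and Smith normal form diag(1,1,1,1).

∂_2: C_2 → C_1 maps a triangle to the signed sum of its edges. For instance
  ∂bcd = cd − bd + bc,
  ∂ade = de − ae + ad.
The 10×5 boundary matrix has rank 5 and Smith normal form diag(1,1,1,1,1).

Reading off H_k = ker ∂_k / im ∂_{k+1}:

  H_0: rank C_0 − rank ∂_1 = 5 − 4 = 1, and the invariant factors of ∂_1 are all 1, so H_0 = Z.
  H_1: rank ker ∂_1 − rank ∂_2 = (10 − 4) − 5 = 1, and the invariant factors of ∂_2 are all 1, so H_1 = Z.
  H_2: rank ker ∂_2 − rank ∂_3 = (5 − 5) − 0 = 0, and there is no ∂_3, so H_2 = 0.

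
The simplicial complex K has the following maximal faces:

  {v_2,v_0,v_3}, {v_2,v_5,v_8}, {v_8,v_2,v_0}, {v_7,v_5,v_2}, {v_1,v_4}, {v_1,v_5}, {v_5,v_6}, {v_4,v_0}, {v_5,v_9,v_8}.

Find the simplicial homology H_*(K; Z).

Order the vertices as v_0 < v_1 < v_2 < v_3 < v_4 < v_5 < v_6 < v_7 < v_8 < v_9. Listing each simplex with vertices in this order, K has dimension 2 with simplices:

  0-simplices (10): [v_0], [v_1], [v_2], [v_3], [v_4], [v_5], [v_6], [v_7], [v_8], [v_9]
  1-simplices (15): (15 of them)
  2-simplices (5): [v_0,v_2,v_3], [v_0,v_2,v_8], [v_2,v_5,v_7], [v_2,v_5,v_8], [v_5,v_8,v_9]

giving chain groups C_0 ≅ Z^10, C_1 ≅ Z^15, C_2 ≅ Z^5.

∂_1: C_1 → C_0 sends each edge [p,q] (with p < q) to q − p.
The resulting 10×15 matrix has rank 9, and its Smith normal form has invariant factors (1,1,1,1,1,1,1,1,1).

The boundary map ∂_2: C_2 → C_1 sends each 2-simplex [p,q,r] to [q,r] − [p,r] + [p,q]. For instance
  ∂[v_0,v_2,v_8] = [v_2,v_8] − [v_0,v_8] + [v_0,v_2],
  ∂[v_2,v_5,v_7] = [v_5,v_7] − [v_2,v_7] + [v_2,v_5].
The 15×5 boundary matrix has rank 5 and Smith normal form diag(1,1,1,1,1).

Computing H_k = (kernel of ∂_k) / (image of ∂_{k+1}):

  H_0: rank C_0 − rank ∂_1 = 10 − 9 = 1, and the invariant factors of ∂_1 are all 1, so H_0 = Z.
  H_1: rank ker ∂_1 − rank ∂_2 = (15 − 9) − 5 = 1, and the invariant factors of ∂_2 are all 1, so H_1 = Z.
  H_2: rank ker ∂_2 − rank ∂_3 = (5 − 5) − 0 = 0, and there is no ∂_3, so H_2 = 0.

H_0 ≅ Z,  H_1 ≅ Z,  H_2 = 0.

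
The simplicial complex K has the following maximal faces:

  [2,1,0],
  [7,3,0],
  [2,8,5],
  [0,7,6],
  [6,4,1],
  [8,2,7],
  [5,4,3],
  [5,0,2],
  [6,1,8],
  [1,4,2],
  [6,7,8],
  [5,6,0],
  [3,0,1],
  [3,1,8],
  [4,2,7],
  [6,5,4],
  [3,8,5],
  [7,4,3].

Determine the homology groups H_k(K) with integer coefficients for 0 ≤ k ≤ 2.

K has 9 vertices, 27 edges, 18 triangles.
rank ∂_0 = 0, rank ∂_1 = 8 ⇒ b_0 = 9 − 0 − 8 = 1; all invariant factors of ∂_1 are 1 so no torsion. So H_0 ≅ Z.
rank ∂_1 = 8, rank ∂_2 = 17 ⇒ b_1 = 27 − 8 − 17 = 2; all invariant factors of ∂_2 are 1 so no torsion. So H_1 ≅ Z^2.
rank ∂_2 = 17, rank ∂_3 = 0 ⇒ b_2 = 18 − 17 − 0 = 1. So H_2 ≅ Z.

H_0 ≅ Z,  H_1 ≅ Z^2,  H_2 ≅ Z.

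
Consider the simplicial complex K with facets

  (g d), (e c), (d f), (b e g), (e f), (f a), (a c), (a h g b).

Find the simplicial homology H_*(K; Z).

Fix the vertex order a < b < c < d < e < f < g < h and write every simplex with vertices in increasing order. Then dim K = 3 and the simplices of K are:

  0-simplices (8): a, b, c, d, e, f, g, h
  1-simplices (14): ab, ac, af, ag, ah, be, bg, bh, ce, df, dg, ef, eg, gh
  2-simplices (5): abg, abh, agh, beg, bgh
  3-simplices (1): abgh

so the chain groups are C_0 ≅ Z^8, C_1 ≅ Z^14, C_2 ≅ Z^5, C_3 ≅ Z^1.

∂_1: C_1 → C_0 sends each edge [p,q] (with p < q) to q − p.
This gives a 8×14 integer matrix of rank 7; reducing to Smith normal form yields diagonal entries (1,1,1,1,1,1,1).

The boundary map ∂_2: C_2 → C_1 sends each 2-simplex [p,q,r] to [q,r] − [p,r] + [p,q]. For instance
  ∂bgh = gh − bh + bg,
  ∂abh = bh − ah + ab.
The 14×5 boundary matrix has rank 4 and Smith normal form diag(1,1,1,1).

∂_3: C_3 → C_2 sends each 3-simplex σ to the alternating sum Σ_i (−1)^i (σ with its i-th vertex removed). For instance
  ∂abgh = bgh − agh + abh − abg.
The resulting 5×1 matrix has rank 1, and its Smith normal form has invariant factors (1).

From H_k ≅ ker(∂_k) / im(∂_{k+1}) we obtain:

  H_0: rank C_0 − rank ∂_1 = 8 − 7 = 1, and the invariant factors of ∂_1 are all 1, so H_0 ≅ Z.
  H_1: rank ker ∂_1 − rank ∂_2 = (14 − 7) − 4 = 3, and the invariant factors of ∂_2 are all 1, so H_1 ≅ Z^3.
  H_2: rank ker ∂_2 − rank ∂_3 = (5 − 4) − 1 = 0, and the invariant factors of ∂_3 are all 1, so H_2 ≅ 0.
  H_3: rank ker ∂_3 − rank ∂_4 = (1 − 1) − 0 = 0, and there is no ∂_4, so H_3 ≅ 0.

H_0 ≅ Z,  H_1 ≅ Z^3,  H_2 = 0,  H_3 = 0.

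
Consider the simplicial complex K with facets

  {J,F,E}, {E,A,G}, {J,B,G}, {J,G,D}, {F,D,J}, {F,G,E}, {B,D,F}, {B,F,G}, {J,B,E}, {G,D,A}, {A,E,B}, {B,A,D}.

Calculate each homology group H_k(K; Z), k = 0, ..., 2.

H_0 ≅ Z,  H_1 ≅ Z/2,  H_2 = 0.

Fix the vertex order A < B < D < E < F < G < J and write every simplex with vertices in increasing order. Then dim K = 2 and the simplices of K are:

  0-simplices (7): A, B, D, E, F, G, J
  1-simplices (18): AB, AD, AE, AG, BD, BE, BF, BG, BJ, DF, DG, DJ, EF, EG, EJ, FG, FJ, GJ
  2-simplices (12): ABD, ABE, ADG, AEG, BDF, BEJ, BFG, BGJ, DFJ, DGJ, EFG, EFJ

giving chain groups C_0 ≅ Z^7, C_1 ≅ Z^18, C_2 ≅ Z^12.

The boundary map ∂_1: C_1 → C_0 maps an edge to its endpoints' difference, ∂[p,q] = q − p. For instance
  ∂AE = E − A.
The 7×18 boundary matrix has rank 6 and Smith normal form diag(1,1,1,1,1,1).

The boundary map ∂_2: C_2 → C_1 maps a triangle to the signed sum of its edges. For instance
  ∂EFG = FG − EG + EF,
  ∂DFJ = FJ − DJ + DF.
The resulting 18×12 matrix has rank 12, and its Smith normal form has invariant factors (1,1,1,1,1,1,1,1,1,1,1,2).

Computing H_k = (kernel of ∂_k) / (image of ∂_{k+1}):

  H_0: rank C_0 − rank ∂_1 = 7 − 6 = 1, and the invariant factors of ∂_1 are all 1, so H_0 = Z.
  H_1: rank ker ∂_1 − rank ∂_2 = (18 − 6) − 12 = 0, and ∂_2 has invariant factor 2 > 1, so H_1 = Z/2.
  H_2: rank ker ∂_2 − rank ∂_3 = (12 − 12) − 0 = 0, and there is no ∂_3, so H_2 = 0.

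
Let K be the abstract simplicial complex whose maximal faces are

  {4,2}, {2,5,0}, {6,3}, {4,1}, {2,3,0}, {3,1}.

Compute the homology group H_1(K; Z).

H_1 = Z.

Order the vertices as 0 < 1 < 2 < 3 < 4 < 5 < 6. Listing each simplex with vertices in this order, K has dimension 2 with simplices:

  0-simplices (7): [0], [1], [2], [3], [4], [5], [6]
  1-simplices (9): [0,2], [0,3], [0,5], [1,3], [1,4], [2,3], [2,4], [2,5], [3,6]
  2-simplices (2): [0,2,3], [0,2,5]

so the chain groups are C_0 ≅ Z^7, C_1 ≅ Z^9, C_2 ≅ Z^2.

Boundary ∂_1: C_1 → C_0 maps an edge to its endpoints' difference, ∂[p,q] = q − p. For instance
  ∂[2,3] = [3] − [2].
The resulting 7×9 matrix has rank 6, and its Smith normal form has invariant factors (1,1,1,1,1,1).

Boundary ∂_2: C_2 → C_1 maps a triangle to the signed sum of its edges. For instance
  ∂[0,2,3] = [2,3] − [0,3] + [0,2],
  ∂[0,2,5] = [2,5] − [0,5] + [0,2].
As a 9×2 matrix over Z this has rank 2, with invariant factors (1,1).

Now H_k = ker ∂_k / im ∂_{k+1}, so:

  H_1: rank ker ∂_1 − rank ∂_2 = (9 − 6) − 2 = 1, and the invariant factors of ∂_2 are all 1, so H_1 ≅ Z.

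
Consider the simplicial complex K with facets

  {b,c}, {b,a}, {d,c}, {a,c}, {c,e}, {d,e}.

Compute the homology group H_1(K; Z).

Order the vertices as a < b < c < d < e. Listing each simplex with vertices in this order, K has dimension 1 with simplices:

  0-simplices (5): a, b, c, d, e
  1-simplices (6): ab, ac, bc, cd, ce, de

so the chain groups are C_0 ≅ Z^5, C_1 ≅ Z^6.

∂_1: C_1 → C_0 is given by ∂[p,q] = [q] − [p]. For instance
  ∂ab = b − a.
As a 5×6 matrix over Z this has rank 4, with invariant factors (1,1,1,1).

From H_k ≅ ker(∂_k) / im(∂_{k+1}) we obtain:

  H_1: rank ker ∂_1 − rank ∂_2 = (6 − 4) − 0 = 2, and there is no ∂_2, so H_1 ≅ Z^2.

H_1 = Z^2.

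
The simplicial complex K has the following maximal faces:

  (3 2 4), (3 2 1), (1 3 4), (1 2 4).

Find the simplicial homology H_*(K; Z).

H_0 = Z,  H_1 = 0,  H_2 = Z.

Take the total order 1 < 2 < 3 < 4 on the vertex set. Then K (dimension 2) consists of the simplices:

  0-simplices (4): [1], [2], [3], [4]
  1-simplices (6): [1,2], [1,3], [1,4], [2,3], [2,4], [3,4]
  2-simplices (4): [1,2,3], [1,2,4], [1,3,4], [2,3,4]

giving chain groups C_0 ≅ Z^4, C_1 ≅ Z^6, C_2 ≅ Z^4.

∂_1: C_1 → C_0 maps an edge to its endpoints' difference, ∂[p,q] = q − p. For instance
  ∂[1,4] = [4] − [1].
This gives a 4×6 integer matrix of rank 3; reducing to Smith normal form yields diagonal entries (1,1,1).

The boundary map ∂_2: C_2 → C_1 acts by ∂[p,q,r] = [q,r] − [p,r] + [p,q]. For instance
  ∂[1,2,3] = [2,3] − [1,3] + [1,2],
  ∂[1,3,4] = [3,4] − [1,4] + [1,3].
As a 6×4 matrix over Z this has rank 3, with invariant factors (1,1,1).

Now H_k = ker ∂_k / im ∂_{k+1}, so:

  H_0: rank C_0 − rank ∂_1 = 4 − 3 = 1, and the invariant factors of ∂_1 are all 1, so H_0 = Z.
  H_1: rank ker ∂_1 − rank ∂_2 = (6 − 3) − 3 = 0, and the invariant factors of ∂_2 are all 1, so H_1 = 0.
  H_2: rank ker ∂_2 − rank ∂_3 = (4 − 3) − 0 = 1, and there is no ∂_3, so H_2 = Z.

As a check, the Euler characteristic is 4 − 6 + 4 = 2, which agrees with 1 − 0 + 1 = 2.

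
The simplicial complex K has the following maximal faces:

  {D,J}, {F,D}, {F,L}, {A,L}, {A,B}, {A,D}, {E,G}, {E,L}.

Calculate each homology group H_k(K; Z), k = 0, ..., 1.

H_0 = Z,  H_1 = Z.

Take the total order A < B < D < E < F < G < J < L on the vertex set. Then K (dimension 1) consists of the simplices:

  0-simplices (8): A, B, D, E, F, G, J, L
  1-simplices (8): AB, AD, AL, DF, DJ, EG, EL, FL

giving chain groups C_0 ≅ Z^8, C_1 ≅ Z^8.

Boundary ∂_1: C_1 → C_0 maps an edge to its endpoints' difference, ∂[p,q] = q − p.
This gives a 8×8 integer matrix of rank 7; reducing to Smith normal form yields diagonal entries (1,1,1,1,1,1,1).

Now H_k = ker ∂_k / im ∂_{k+1}, so:

  H_0: rank C_0 − rank ∂_1 = 8 − 7 = 1, and the invariant factors of ∂_1 are all 1, so H_0 ≅ Z.
  H_1: rank ker ∂_1 − rank ∂_2 = (8 − 7) − 0 = 1, and there is no ∂_2, so H_1 ≅ Z.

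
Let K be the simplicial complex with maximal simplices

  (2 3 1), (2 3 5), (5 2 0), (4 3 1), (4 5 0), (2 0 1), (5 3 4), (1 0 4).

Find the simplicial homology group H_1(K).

H_1 = 0.

Take the total order 0 < 1 < 2 < 3 < 4 < 5 on the vertex set. Then K (dimension 2) consists of the simplices:

  0-simplices (6): [0], [1], [2], [3], [4], [5]
  1-simplices (12): [0,1], [0,2], [0,4], [0,5], [1,2], [1,3], [1,4], [2,3], [2,5], [3,4], [3,5], [4,5]
  2-simplices (8): [0,1,2], [0,1,4], [0,2,5], [0,4,5], [1,2,3], [1,3,4], [2,3,5], [3,4,5]

Hence C_0 ≅ Z^6, C_1 ≅ Z^12, C_2 ≅ Z^8.

∂_1: C_1 → C_0 maps an edge to its endpoints' difference, ∂[p,q] = q − p.
The resulting 6×12 matrix has rank 5, and its Smith normal form has invariant factors (1,1,1,1,1).

∂_2: C_2 → C_1 maps a triangle to the signed sum of its edges. For instance
  ∂[2,3,5] = [3,5] − [2,5] + [2,3],
  ∂[0,1,2] = [1,2] − [0,2] + [0,1].
This gives a 12×8 integer matrix of rank 7; reducing to Smith normal form yields diagonal entries (1,1,1,1,1,1,1).

From H_k ≅ ker(∂_k) / im(∂_{k+1}) we obtain:

  H_1: rank ker ∂_1 − rank ∂_2 = (12 − 5) − 7 = 0, and the invariant factors of ∂_2 are all 1, so H_1 ≅ 0.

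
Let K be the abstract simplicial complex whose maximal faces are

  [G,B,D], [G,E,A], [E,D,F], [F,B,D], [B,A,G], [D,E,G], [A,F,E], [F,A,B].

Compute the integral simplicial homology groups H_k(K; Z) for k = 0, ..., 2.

H_0 ≅ Z,  H_1 = 0,  H_2 ≅ Z.

Take the total order A < B < D < E < F < G on the vertex set. Then K (dimension 2) consists of the simplices:

  0-simplices (6): A, B, D, E, F, G
  1-simplices (12): AB, AE, AF, AG, BD, BF, BG, DE, DF, DG, EF, EG
  2-simplices (8): ABF, ABG, AEF, AEG, BDF, BDG, DEF, DEG

giving chain groups C_0 ≅ Z^6, C_1 ≅ Z^12, C_2 ≅ Z^8.

∂_1: C_1 → C_0 is given by ∂[p,q] = [q] − [p]. For instance
  ∂DG = G − D.
The 6×12 boundary matrix has rank 5 and Smith normal form diag(1,1,1,1,1).

∂_2: C_2 → C_1 acts by ∂[p,q,r] = [q,r] − [p,r] + [p,q]. For instance
  ∂ABG = BG − AG + AB,
  ∂BDG = DG − BG + BD.
The resulting 12×8 matrix has rank 7, and its Smith normal form has invariant factors (1,1,1,1,1,1,1).

From H_k ≅ ker(∂_k) / im(∂_{k+1}) we obtain:

  H_0: rank C_0 − rank ∂_1 = 6 − 5 = 1, and the invariant factors of ∂_1 are all 1, so H_0 = Z.
  H_1: rank ker ∂_1 − rank ∂_2 = (12 − 5) − 7 = 0, and the invariant factors of ∂_2 are all 1, so H_1 = 0.
  H_2: rank ker ∂_2 − rank ∂_3 = (8 − 7) − 0 = 1, and there is no ∂_3, so H_2 = Z.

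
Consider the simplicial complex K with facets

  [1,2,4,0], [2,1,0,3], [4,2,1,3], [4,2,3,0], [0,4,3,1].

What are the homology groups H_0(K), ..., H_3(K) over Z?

H_0 = Z,  H_1 = 0,  H_2 = 0,  H_3 = Z.

We work with the vertex ordering 0 < 1 < 2 < 3 < 4. The simplices of K, each written with vertices in increasing order, are:

  0-simplices (5): [0], [1], [2], [3], [4]
  1-simplices (10): [0,1], [0,2], [0,3], [0,4], [1,2], [1,3], [1,4], [2,3], [2,4], [3,4]
  2-simplices (10): [0,1,2], [0,1,3], [0,1,4], [0,2,3], [0,2,4], [0,3,4], [1,2,3], [1,2,4], [1,3,4], [2,3,4]
  3-simplices (5): [0,1,2,3], [0,1,2,4], [0,1,3,4], [0,2,3,4], [1,2,3,4]

Hence C_0 ≅ Z^5, C_1 ≅ Z^10, C_2 ≅ Z^10, C_3 ≅ Z^5.

The boundary map ∂_1: C_1 → C_0 is given by ∂[p,q] = [q] − [p]. For instance
  ∂[1,2] = [2] − [1].
The 5×10 boundary matrix has rank 4 and Smith normal form diag(1,1,1,1).

The boundary map ∂_2: C_2 → C_1 acts by ∂[p,q,r] = [q,r] − [p,r] + [p,q]. For instance
  ∂[0,2,4] = [2,4] − [0,4] + [0,2],
  ∂[0,1,4] = [1,4] − [0,4] + [0,1].
As a 10×10 matrix over Z this has rank 6, with invariant factors (1,1,1,1,1,1).

Boundary ∂_3: C_3 → C_2 sends each 3-simplex σ to the alternating sum Σ_i (−1)^i (σ with its i-th vertex removed). For instance
  ∂[0,1,2,4] = [1,2,4] − [0,2,4] + [0,1,4] − [0,1,2],
  ∂[0,1,3,4] = [1,3,4] − [0,3,4] + [0,1,4] − [0,1,3].
As a 10×5 matrix over Z this has rank 4, with invariant factors (1,1,1,1).

From H_k ≅ ker(∂_k) / im(∂_{k+1}) we obtain:

  H_0: rank C_0 − rank ∂_1 = 5 − 4 = 1, and the invariant factors of ∂_1 are all 1, so H_0 ≅ Z.
  H_1: rank ker ∂_1 − rank ∂_2 = (10 − 4) − 6 = 0, and the invariant factors of ∂_2 are all 1, so H_1 ≅ 0.
  H_2: rank ker ∂_2 − rank ∂_3 = (10 − 6) − 4 = 0, and the invariant factors of ∂_3 are all 1, so H_2 ≅ 0.
  H_3: rank ker ∂_3 − rank ∂_4 = (5 − 4) − 0 = 1, and there is no ∂_4, so H_3 ≅ Z.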